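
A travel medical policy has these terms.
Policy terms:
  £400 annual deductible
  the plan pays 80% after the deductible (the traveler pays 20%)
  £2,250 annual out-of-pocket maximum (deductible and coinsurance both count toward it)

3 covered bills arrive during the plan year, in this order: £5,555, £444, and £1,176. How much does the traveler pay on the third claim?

Bill 1, £5,555: £400 to deductible, leaving £5,155; 20% of £5,155 = £1,031. Traveler pays £1,431; OOP now £1,431.
Bill 2, £444: 20% coinsurance on £444 = £88.80. Cost to traveler: £88.80. OOP to date £1,519.80.
Bill 3, £1,176: 20% coinsurance on £1,176 = £235.20. Traveler owes £235.20 (running OOP £1,755).

£235.20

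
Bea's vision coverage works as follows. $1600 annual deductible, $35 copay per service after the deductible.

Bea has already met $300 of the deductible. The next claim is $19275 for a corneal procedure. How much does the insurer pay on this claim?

$17940

$300 of the $1600 deductible is already met, leaving $1300.
The remaining $17975 (= $19275 − $1300) moves to the copay.
Copay on this service: $35.
Member responsibility: $1300 + $35 = $1335.
The plan picks up $19275 − $1335 = $17940.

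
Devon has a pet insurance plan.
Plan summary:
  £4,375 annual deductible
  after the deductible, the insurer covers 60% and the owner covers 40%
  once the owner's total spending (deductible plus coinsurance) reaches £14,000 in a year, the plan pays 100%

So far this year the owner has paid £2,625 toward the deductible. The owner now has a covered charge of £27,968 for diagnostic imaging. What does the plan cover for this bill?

£16,593

£2,625 of the £4,375 deductible is already met, leaving £1,750.
After the £1,750 deductible portion, £27,968 − £1,750 = £26,218 is subject to coinsurance.
40% of £26,218 = £10,487.20 falls to the owner.
So the owner owes £1,750 + £10,487.20 = £12,237.20 before any cap.
Adding £12,237.20 to the £2,625 already spent would give £14,862.20, which exceeds the £14,000 cap; the owner pays just £14,000 − £2,625 = £11,375.
The insurer covers the remainder: £27,968 − £11,375 = £16,593.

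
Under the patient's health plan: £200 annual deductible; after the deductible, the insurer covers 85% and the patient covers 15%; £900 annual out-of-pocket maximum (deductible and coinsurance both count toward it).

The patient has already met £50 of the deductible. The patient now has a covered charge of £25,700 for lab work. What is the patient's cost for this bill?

£850

£50 of the £200 deductible is already met, leaving £150.
That leaves £25,700 − £150 = £25,550 for coinsurance.
15% of £25,550 = £3,832.50 falls to the patient.
So the patient owes £150 + £3,832.50 = £3,982.50 before any cap.
Adding £3,982.50 to the £50 already spent would give £4,032.50, which exceeds the £900 cap; the patient pays just £900 − £50 = £850.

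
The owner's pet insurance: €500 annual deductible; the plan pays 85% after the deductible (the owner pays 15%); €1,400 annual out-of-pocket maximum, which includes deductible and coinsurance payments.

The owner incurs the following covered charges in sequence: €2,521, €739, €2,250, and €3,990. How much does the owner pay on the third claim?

€337.50

Claim 1 (€2,521): deductible takes €500, €2,021 remains; 15% of €2,021 = €303.15. Cost to owner: €803.15. OOP to date €803.15.
Claim 2 (€739): 15% coinsurance on €739 = €110.85. Owner pays €110.85; OOP now €914.
Claim 3 (€2,250): deductible met; 15% of €2,250 = €337.50. Cost to owner: €337.50. OOP to date €1,251.50.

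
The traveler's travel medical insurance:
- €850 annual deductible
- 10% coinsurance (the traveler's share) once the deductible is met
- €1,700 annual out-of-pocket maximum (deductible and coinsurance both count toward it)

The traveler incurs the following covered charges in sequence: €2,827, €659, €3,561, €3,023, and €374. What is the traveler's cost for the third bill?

#1 (€2,827): €850 finishes the deductible; €1,977 goes to coinsurance; traveler's 10% is €197.70. Traveler pays €1,047.70; OOP now €1,047.70.
#2 (€659): deductible already satisfied, so traveler's share is 10% × €659 = €65.90. Cost to traveler: €65.90. OOP to date €1,113.60.
#3 (€3,561): 10% coinsurance on €3,561 = €356.10. Traveler owes €356.10 (running OOP €1,469.70).

€356.10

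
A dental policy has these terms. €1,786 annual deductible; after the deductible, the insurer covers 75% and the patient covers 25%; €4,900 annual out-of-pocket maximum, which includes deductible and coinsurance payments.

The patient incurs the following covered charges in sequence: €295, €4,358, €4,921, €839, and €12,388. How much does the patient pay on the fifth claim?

Claim 1 — €295: all of it applies to the deductible. Patient owes €295 (running OOP €295).
Claim 2 — €4,358: deductible takes €1,491, €2,867 remains; coinsurance €2,867 × 25% = €716.75. Cost to patient: €2,207.75. OOP to date €2,502.75.
Claim 3 — €4,921: deductible already satisfied, so patient's share is 25% × €4,921 = €1,230.25. Patient pays €1,230.25; OOP now €3,733.
Claim 4 — €839: deductible met; 25% of €839 = €209.75. Patient pays €209.75; OOP now €3,942.75.
Claim 5 — €12,388: deductible already satisfied, so patient's share is 25% × €12,388 = €3,097. OOP would hit €7,039.75 > €4,900, so the cap limits the patient to €4,900 − €3,942.75 = €957.25.

€957.25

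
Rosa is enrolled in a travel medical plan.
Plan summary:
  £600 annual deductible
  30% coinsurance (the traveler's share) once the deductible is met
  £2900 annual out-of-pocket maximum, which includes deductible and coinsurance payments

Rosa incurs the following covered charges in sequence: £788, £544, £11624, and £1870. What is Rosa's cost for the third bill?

£2080.40

Claim 1 — £788: deductible takes £600, £188 remains; traveler's 30% is £56.40. Traveler pays £656.40; OOP now £656.40.
Claim 2 — £544: deductible met; 30% of £544 = £163.20. Cost to traveler: £163.20. OOP to date £819.60.
Claim 3 — £11624: deductible met; 30% of £11624 = £3487.20. Adding that to £819.60 gives £4306.80, past the £2900 cap; traveler pays only £2900 − £819.60 = £2080.40.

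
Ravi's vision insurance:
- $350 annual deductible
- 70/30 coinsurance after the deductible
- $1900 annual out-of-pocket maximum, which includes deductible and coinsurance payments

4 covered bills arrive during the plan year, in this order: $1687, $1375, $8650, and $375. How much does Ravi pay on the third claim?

$736.40

Claim 1 — $1687: $350 finishes the deductible; $1337 goes to coinsurance; 30% of $1337 = $401.10. Member pays $751.10; OOP now $751.10.
Claim 2 — $1375: 30% coinsurance on $1375 = $412.50. Member pays $412.50; OOP now $1163.60.
Claim 3 — $8650: deductible already satisfied, so member's share is 30% × $8650 = $2595. That would push OOP to $3758.60, over the $1900 cap, so member pays $1900 − $1163.60 = $736.40.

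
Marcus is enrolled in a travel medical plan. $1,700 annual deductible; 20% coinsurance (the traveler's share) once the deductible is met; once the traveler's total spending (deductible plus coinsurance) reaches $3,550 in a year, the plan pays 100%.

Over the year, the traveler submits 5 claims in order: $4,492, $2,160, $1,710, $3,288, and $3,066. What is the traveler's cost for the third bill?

Claim 1 ($4,492): $1,700 finishes the deductible; $2,792 goes to coinsurance; coinsurance $2,792 × 20% = $558.40. Traveler owes $2,258.40 (running OOP $2,258.40).
Claim 2 ($2,160): 20% coinsurance on $2,160 = $432. Traveler pays $432; OOP now $2,690.40.
Claim 3 ($1,710): deductible already satisfied, so traveler's share is 20% × $1,710 = $342. Traveler pays $342; OOP now $3,032.40.

$342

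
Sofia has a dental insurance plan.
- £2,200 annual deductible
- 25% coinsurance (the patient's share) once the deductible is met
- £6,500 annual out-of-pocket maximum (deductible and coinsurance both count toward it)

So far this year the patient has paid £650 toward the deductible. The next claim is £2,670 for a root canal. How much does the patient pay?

£1,830

Deductible still to meet: £2,200 − £650 = £1,550.
After the £1,550 deductible portion, £2,670 − £1,550 = £1,120 is subject to coinsurance.
25% of £1,120 = £280 falls to the patient.
That puts the patient's cost at £1,550 + £280 = £1,830 before any cap.
Year-to-date out-of-pocket becomes £650 + £1,830 = £2,480, still under the £6,500 maximum, so no cap applies.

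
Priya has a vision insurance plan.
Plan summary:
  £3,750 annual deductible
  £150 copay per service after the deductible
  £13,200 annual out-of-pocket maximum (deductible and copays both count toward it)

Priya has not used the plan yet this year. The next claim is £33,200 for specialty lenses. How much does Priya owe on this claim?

The full £3,750 deductible is still open; £3,750 of this bill applies to it.
The remaining £29,450 (= £33,200 − £3,750) moves to the copay.
Copay on this service: £150.
That puts the member's cost at £3,750 + £150 = £3,900 before any cap.
Cumulative spending £0 + £3,900 = £3,900 stays under the £13,200 maximum.

£3,900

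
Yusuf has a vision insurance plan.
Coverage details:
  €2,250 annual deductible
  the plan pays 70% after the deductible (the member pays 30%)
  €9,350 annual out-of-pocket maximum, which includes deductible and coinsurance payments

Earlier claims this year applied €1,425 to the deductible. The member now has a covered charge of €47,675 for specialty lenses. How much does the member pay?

€1,425 of the €2,250 deductible is already met, leaving €825.
The remaining €46,850 (= €47,675 − €825) moves to coinsurance.
Coinsurance: €46,850 × 30% = €14,055.
So the member owes €825 + €14,055 = €14,880 before any cap.
Year-to-date out-of-pocket would reach €1,425 + €14,880 = €16,305, above the €9,350 maximum, so the member pays only €9,350 − €1,425 = €7,925.

€7,925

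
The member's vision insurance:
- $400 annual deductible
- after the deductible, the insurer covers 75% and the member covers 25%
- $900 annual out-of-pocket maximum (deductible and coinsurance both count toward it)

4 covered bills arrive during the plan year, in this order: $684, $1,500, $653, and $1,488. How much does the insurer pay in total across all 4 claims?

$3,425

Claim 1 — $684: $400 finishes the deductible; $284 goes to coinsurance; 25% of $284 = $71. Cost to member: $471. OOP to date $471. Insurer: $684 − $471 = $213.
Claim 2 — $1,500: deductible met; 25% of $1,500 = $375. Cost to member: $375. OOP to date $846. Plan pays $1,500 − $375 = $1,125.
Claim 3 — $653: deductible met; 25% of $653 = $163.25. OOP would hit $1,009.25 > $900, so the cap limits the member to $900 − $846 = $54. Insurer: $653 − $54 = $599.
Claim 4 — $1,488: deductible met; 25% of $1,488 = $372. That would push OOP to $1,272, over the $900 cap, so member pays $900 − $900 = $0. Plan pays $1,488 − $0 = $1,488.
Insurer total: $213 + $1,125 + $599 + $1,488 = $3,425.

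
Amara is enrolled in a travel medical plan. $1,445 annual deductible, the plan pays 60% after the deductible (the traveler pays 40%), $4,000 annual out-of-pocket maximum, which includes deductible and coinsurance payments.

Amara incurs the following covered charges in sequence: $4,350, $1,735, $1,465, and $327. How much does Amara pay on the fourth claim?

#1 ($4,350): $1,445 to deductible, leaving $2,905; 40% of $2,905 = $1,162. Cost to traveler: $2,607. OOP to date $2,607.
#2 ($1,735): deductible already satisfied, so traveler's share is 40% × $1,735 = $694. Traveler owes $694 (running OOP $3,301).
#3 ($1,465): deductible already satisfied, so traveler's share is 40% × $1,465 = $586. Traveler owes $586 (running OOP $3,887).
#4 ($327): deductible already satisfied, so traveler's share is 40% × $327 = $130.80. That would push OOP to $4,017.80, over the $4,000 cap, so traveler pays $4,000 − $3,887 = $113.

$113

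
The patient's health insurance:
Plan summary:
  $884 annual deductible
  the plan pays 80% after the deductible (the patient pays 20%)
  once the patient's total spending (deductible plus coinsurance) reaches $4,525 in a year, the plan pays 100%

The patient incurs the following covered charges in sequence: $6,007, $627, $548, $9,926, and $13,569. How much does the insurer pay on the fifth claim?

Claim 1 ($6,007): $884 to deductible, leaving $5,123; coinsurance $5,123 × 20% = $1,024.60. Patient pays $1,908.60; OOP now $1,908.60. Insurer: $6,007 − $1,908.60 = $4,098.40.
Claim 2 ($627): deductible already satisfied, so patient's share is 20% × $627 = $125.40. Cost to patient: $125.40. OOP to date $2,034. Insurer: $627 − $125.40 = $501.60.
Claim 3 ($548): deductible met; 20% of $548 = $109.60. Cost to patient: $109.60. OOP to date $2,143.60. Plan pays $548 − $109.60 = $438.40.
Claim 4 ($9,926): deductible met; 20% of $9,926 = $1,985.20. Patient pays $1,985.20; OOP now $4,128.80. Plan pays $9,926 − $1,985.20 = $7,940.80.
Claim 5 ($13,569): deductible met; 20% of $13,569 = $2,713.80. That would push OOP to $6,842.60, over the $4,525 cap, so patient pays $4,525 − $4,128.80 = $396.20. Insurer: $13,569 − $396.20 = $13,172.80.

$13,172.80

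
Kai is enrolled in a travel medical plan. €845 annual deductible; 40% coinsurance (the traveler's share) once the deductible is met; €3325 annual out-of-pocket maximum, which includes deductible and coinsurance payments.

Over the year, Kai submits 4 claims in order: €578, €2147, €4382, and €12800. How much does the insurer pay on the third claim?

€2654

#1 (€578): entire amount goes to the deductible. Traveler owes €578 (running OOP €578). Insurer: €578 − €578 = €0.
#2 (€2147): €267 finishes the deductible; €1880 goes to coinsurance; coinsurance €1880 × 40% = €752. Cost to traveler: €1019. OOP to date €1597. Plan pays €2147 − €1019 = €1128.
#3 (€4382): 40% coinsurance on €4382 = €1752.80. Adding that to €1597 gives €3349.80, past the €3325 cap; traveler pays only €3325 − €1597 = €1728. Plan pays €4382 − €1728 = €2654.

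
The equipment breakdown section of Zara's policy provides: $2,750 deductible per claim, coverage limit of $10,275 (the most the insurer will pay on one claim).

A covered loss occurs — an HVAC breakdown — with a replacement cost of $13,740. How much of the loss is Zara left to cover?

$3,465

Less the $2,750 deductible: $13,740 − $2,750 = $10,990.
Since $10,990 > $10,275, the payout is capped at $10,275.
Business owner's share is the uncovered remainder: $13,740 − $10,275 = $3,465.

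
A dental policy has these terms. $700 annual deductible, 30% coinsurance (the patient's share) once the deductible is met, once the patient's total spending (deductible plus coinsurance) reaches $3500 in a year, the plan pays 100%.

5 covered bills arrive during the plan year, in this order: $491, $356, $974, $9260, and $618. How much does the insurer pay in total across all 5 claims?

$8199

#1 ($491): all of it applies to the deductible. Patient owes $491 (running OOP $491). Insurer: $491 − $491 = $0.
#2 ($356): $209 to deductible, leaving $147; patient's 30% is $44.10. Patient pays $253.10; OOP now $744.10. Insurer: $356 − $253.10 = $102.90.
#3 ($974): deductible met; 30% of $974 = $292.20. Patient pays $292.20; OOP now $1036.30. Insurer: $974 − $292.20 = $681.80.
#4 ($9260): deductible met; 30% of $9260 = $2778. That would push OOP to $3814.30, over the $3500 cap, so patient pays $3500 − $1036.30 = $2463.70. Plan pays $9260 − $2463.70 = $6796.30.
#5 ($618): deductible met; 30% of $618 = $185.40. OOP would hit $3685.40 > $3500, so the cap limits the patient to $3500 − $3500 = $0. Plan pays $618 − $0 = $618.
Insurer total = bills − patient's total = $11699 − $3500 = $8199.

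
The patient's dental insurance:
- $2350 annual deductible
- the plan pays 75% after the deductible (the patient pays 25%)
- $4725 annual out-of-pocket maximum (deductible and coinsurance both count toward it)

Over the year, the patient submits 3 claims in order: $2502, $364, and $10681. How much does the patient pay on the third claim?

$2246

Claim 1 — $2502: $2350 to deductible, leaving $152; coinsurance $152 × 25% = $38. Cost to patient: $2388. OOP to date $2388.
Claim 2 — $364: 25% coinsurance on $364 = $91. Cost to patient: $91. OOP to date $2479.
Claim 3 — $10681: deductible already satisfied, so patient's share is 25% × $10681 = $2670.25. That would push OOP to $5149.25, over the $4725 cap, so patient pays $4725 − $2479 = $2246.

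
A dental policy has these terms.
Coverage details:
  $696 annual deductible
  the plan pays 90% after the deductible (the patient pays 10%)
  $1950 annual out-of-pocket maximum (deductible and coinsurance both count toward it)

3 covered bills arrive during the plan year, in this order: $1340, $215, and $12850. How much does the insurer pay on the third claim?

Claim 1 ($1340): $696 to deductible, leaving $644; 10% of $644 = $64.40. Patient pays $760.40; OOP now $760.40. Insurer: $1340 − $760.40 = $579.60.
Claim 2 ($215): deductible already satisfied, so patient's share is 10% × $215 = $21.50. Patient owes $21.50 (running OOP $781.90). Plan pays $215 − $21.50 = $193.50.
Claim 3 ($12850): 10% coinsurance on $12850 = $1285. OOP would hit $2066.90 > $1950, so the cap limits the patient to $1950 − $781.90 = $1168.10. Insurer: $12850 − $1168.10 = $11681.90.

$11681.90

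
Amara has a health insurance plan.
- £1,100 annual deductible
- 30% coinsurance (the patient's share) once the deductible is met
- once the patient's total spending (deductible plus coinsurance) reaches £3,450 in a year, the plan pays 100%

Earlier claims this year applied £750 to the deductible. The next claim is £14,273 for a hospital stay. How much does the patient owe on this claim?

£2,700

Remaining deductible: £1,100 − £750 = £350.
The remaining £13,923 (= £14,273 − £350) moves to coinsurance.
30% of £13,923 = £4,176.90 falls to the patient.
So the patient owes £350 + £4,176.90 = £4,526.90 before any cap.
Adding £4,526.90 to the £750 already spent would give £5,276.90, which exceeds the £3,450 cap; the patient pays just £3,450 − £750 = £2,700.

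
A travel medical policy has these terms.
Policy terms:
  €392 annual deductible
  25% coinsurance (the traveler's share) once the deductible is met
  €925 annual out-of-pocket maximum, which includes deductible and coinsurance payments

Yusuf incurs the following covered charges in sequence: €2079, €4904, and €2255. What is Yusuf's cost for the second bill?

Claim 1 (€2079): €392 finishes the deductible; €1687 goes to coinsurance; coinsurance €1687 × 25% = €421.75. Traveler owes €813.75 (running OOP €813.75).
Claim 2 (€4904): 25% coinsurance on €4904 = €1226. Adding that to €813.75 gives €2039.75, past the €925 cap; traveler pays only €925 − €813.75 = €111.25.

€111.25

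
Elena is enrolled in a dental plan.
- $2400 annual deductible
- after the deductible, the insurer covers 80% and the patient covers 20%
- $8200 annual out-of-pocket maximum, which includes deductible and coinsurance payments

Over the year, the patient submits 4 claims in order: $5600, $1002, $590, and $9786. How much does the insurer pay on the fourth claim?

$7828.80

#1 ($5600): $2400 finishes the deductible; $3200 goes to coinsurance; 20% of $3200 = $640. Patient owes $3040 (running OOP $3040). Plan pays $5600 − $3040 = $2560.
#2 ($1002): 20% coinsurance on $1002 = $200.40. Patient pays $200.40; OOP now $3240.40. Plan pays $1002 − $200.40 = $801.60.
#3 ($590): 20% coinsurance on $590 = $118. Cost to patient: $118. OOP to date $3358.40. Insurer: $590 − $118 = $472.
#4 ($9786): deductible met; 20% of $9786 = $1957.20. Patient pays $1957.20; OOP now $5315.60. Plan pays $9786 − $1957.20 = $7828.80.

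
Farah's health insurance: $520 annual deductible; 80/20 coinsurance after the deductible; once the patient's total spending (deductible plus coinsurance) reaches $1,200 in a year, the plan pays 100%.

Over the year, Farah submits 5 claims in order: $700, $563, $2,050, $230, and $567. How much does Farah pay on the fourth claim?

$46

Claim 1 ($700): deductible takes $520, $180 remains; coinsurance $180 × 20% = $36. Cost to patient: $556. OOP to date $556.
Claim 2 ($563): deductible already satisfied, so patient's share is 20% × $563 = $112.60. Cost to patient: $112.60. OOP to date $668.60.
Claim 3 ($2,050): 20% coinsurance on $2,050 = $410. Cost to patient: $410. OOP to date $1,078.60.
Claim 4 ($230): deductible already satisfied, so patient's share is 20% × $230 = $46. Cost to patient: $46. OOP to date $1,124.60.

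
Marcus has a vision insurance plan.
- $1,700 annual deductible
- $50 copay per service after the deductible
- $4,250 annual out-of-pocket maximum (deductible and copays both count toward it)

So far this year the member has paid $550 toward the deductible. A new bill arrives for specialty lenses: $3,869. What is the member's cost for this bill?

$550 of the $1,700 deductible is already met, leaving $1,150.
The remaining $2,719 (= $3,869 − $1,150) moves to the copay.
Copay on this service: $50.
Member responsibility before any cap: $1,150 + $50 = $1,200.
Total out-of-pocket so far would be $550 + $1,200 = $1,750, below the $4,250 cap — no reduction.

$1,200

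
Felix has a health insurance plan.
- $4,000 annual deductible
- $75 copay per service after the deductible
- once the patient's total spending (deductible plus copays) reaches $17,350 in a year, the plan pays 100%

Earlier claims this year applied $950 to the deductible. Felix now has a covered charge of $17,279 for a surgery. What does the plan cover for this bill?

$950 of the $4,000 deductible is already met, leaving $3,050.
After the $3,050 deductible portion, $17,279 − $3,050 = $14,229 is subject to the copay.
Copay on this service: $75.
Patient responsibility before any cap: $3,050 + $75 = $3,125.
Cumulative spending $950 + $3,125 = $4,075 stays under the $17,350 maximum.
The plan picks up $17,279 − $3,125 = $14,154.

$14,154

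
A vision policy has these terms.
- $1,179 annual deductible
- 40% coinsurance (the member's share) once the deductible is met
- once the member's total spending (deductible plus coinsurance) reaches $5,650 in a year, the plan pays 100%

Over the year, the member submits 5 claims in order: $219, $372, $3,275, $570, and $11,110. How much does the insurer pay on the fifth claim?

#1 ($219): all of it applies to the deductible. Member owes $219 (running OOP $219). Insurer: $219 − $219 = $0.
#2 ($372): all of it applies to the deductible. Member pays $372; OOP now $591. Insurer: $372 − $372 = $0.
#3 ($3,275): $588 finishes the deductible; $2,687 goes to coinsurance; 40% of $2,687 = $1,074.80. Member pays $1,662.80; OOP now $2,253.80. Plan pays $3,275 − $1,662.80 = $1,612.20.
#4 ($570): deductible already satisfied, so member's share is 40% × $570 = $228. Member owes $228 (running OOP $2,481.80). Insurer: $570 − $228 = $342.
#5 ($11,110): deductible met; 40% of $11,110 = $4,444. That would push OOP to $6,925.80, over the $5,650 cap, so member pays $5,650 − $2,481.80 = $3,168.20. Plan pays $11,110 − $3,168.20 = $7,941.80.

$7,941.80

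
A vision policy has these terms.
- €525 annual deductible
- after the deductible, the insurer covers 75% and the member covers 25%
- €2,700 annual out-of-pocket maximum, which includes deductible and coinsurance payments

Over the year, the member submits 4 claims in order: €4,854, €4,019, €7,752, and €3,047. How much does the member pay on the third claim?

€88

Claim 1 — €4,854: deductible takes €525, €4,329 remains; member's 25% is €1,082.25. Cost to member: €1,607.25. OOP to date €1,607.25.
Claim 2 — €4,019: 25% coinsurance on €4,019 = €1,004.75. Member owes €1,004.75 (running OOP €2,612).
Claim 3 — €7,752: deductible met; 25% of €7,752 = €1,938. OOP would hit €4,550 > €2,700, so the cap limits the member to €2,700 − €2,612 = €88.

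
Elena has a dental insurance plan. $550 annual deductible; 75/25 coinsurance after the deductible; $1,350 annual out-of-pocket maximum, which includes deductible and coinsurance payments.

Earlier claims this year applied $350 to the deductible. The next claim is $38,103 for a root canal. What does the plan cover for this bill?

$37,103

Remaining deductible: $550 − $350 = $200.
That leaves $38,103 − $200 = $37,903 for coinsurance.
Patient's 25% share of $37,903 is $9,475.75.
That puts the patient's cost at $200 + $9,475.75 = $9,675.75 before any cap.
That would bring total out-of-pocket to $10,025.75, past the $1,350 cap. The patient is capped at $1,350 − $350 = $1,000 on this claim.
The insurer covers the remainder: $38,103 − $1,000 = $37,103.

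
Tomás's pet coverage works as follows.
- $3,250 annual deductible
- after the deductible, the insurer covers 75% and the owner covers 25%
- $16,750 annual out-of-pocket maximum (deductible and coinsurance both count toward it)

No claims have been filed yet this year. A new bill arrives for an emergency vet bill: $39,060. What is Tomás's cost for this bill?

Deductible not yet touched, so the first $3,250 of the bill goes to the deductible.
That leaves $39,060 − $3,250 = $35,810 for coinsurance.
Owner's 25% share of $35,810 is $8,952.50.
Owner responsibility before any cap: $3,250 + $8,952.50 = $12,202.50.
Total out-of-pocket so far would be $0 + $12,202.50 = $12,202.50, below the $16,750 cap — no reduction.

$12,202.50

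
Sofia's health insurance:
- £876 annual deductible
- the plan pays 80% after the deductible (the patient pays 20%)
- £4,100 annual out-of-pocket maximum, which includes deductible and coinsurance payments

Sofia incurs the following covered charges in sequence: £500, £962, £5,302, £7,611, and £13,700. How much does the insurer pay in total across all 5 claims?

£23,975

Claim 1 (£500): entire amount goes to the deductible. Patient pays £500; OOP now £500. Insurer: £500 − £500 = £0.
Claim 2 (£962): £376 finishes the deductible; £586 goes to coinsurance; 20% of £586 = £117.20. Cost to patient: £493.20. OOP to date £993.20. Insurer: £962 − £493.20 = £468.80.
Claim 3 (£5,302): deductible met; 20% of £5,302 = £1,060.40. Cost to patient: £1,060.40. OOP to date £2,053.60. Plan pays £5,302 − £1,060.40 = £4,241.60.
Claim 4 (£7,611): deductible already satisfied, so patient's share is 20% × £7,611 = £1,522.20. Patient owes £1,522.20 (running OOP £3,575.80). Insurer: £7,611 − £1,522.20 = £6,088.80.
Claim 5 (£13,700): 20% coinsurance on £13,700 = £2,740. That would push OOP to £6,315.80, over the £4,100 cap, so patient pays £4,100 − £3,575.80 = £524.20. Insurer: £13,700 − £524.20 = £13,175.80.
Insurer total: £0 + £468.80 + £4,241.60 + £6,088.80 + £13,175.80 = £23,975.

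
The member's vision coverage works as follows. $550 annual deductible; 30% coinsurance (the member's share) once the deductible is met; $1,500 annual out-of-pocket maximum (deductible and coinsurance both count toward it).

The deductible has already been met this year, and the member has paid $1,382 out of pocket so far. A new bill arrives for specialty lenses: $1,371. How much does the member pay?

The deductible is already satisfied, so the full bill goes to coinsurance.
Member's 30% share of $1,371 is $411.30.
That would bring total out-of-pocket to $1,793.30, past the $1,500 cap. The member is capped at $1,500 − $1,382 = $118 on this claim.

$118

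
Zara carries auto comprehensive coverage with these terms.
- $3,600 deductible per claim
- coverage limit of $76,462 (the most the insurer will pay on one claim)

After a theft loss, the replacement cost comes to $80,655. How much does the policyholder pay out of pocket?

After the deductible, $80,655 − $3,600 = $77,055 remains.
$77,055 exceeds the $76,462 limit, so the insurer pays the limit: $76,462.
The policyholder bears the rest of the original loss: $80,655 − $76,462 = $4,193.

$4,193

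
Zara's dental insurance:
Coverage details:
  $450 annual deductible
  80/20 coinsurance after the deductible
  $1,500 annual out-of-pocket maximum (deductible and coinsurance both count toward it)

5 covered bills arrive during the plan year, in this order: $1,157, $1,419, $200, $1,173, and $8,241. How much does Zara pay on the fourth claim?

Claim 1 — $1,157: $450 finishes the deductible; $707 goes to coinsurance; patient's 20% is $141.40. Cost to patient: $591.40. OOP to date $591.40.
Claim 2 — $1,419: deductible already satisfied, so patient's share is 20% × $1,419 = $283.80. Patient pays $283.80; OOP now $875.20.
Claim 3 — $200: deductible met; 20% of $200 = $40. Cost to patient: $40. OOP to date $915.20.
Claim 4 — $1,173: deductible met; 20% of $1,173 = $234.60. Patient owes $234.60 (running OOP $1,149.80).

$234.60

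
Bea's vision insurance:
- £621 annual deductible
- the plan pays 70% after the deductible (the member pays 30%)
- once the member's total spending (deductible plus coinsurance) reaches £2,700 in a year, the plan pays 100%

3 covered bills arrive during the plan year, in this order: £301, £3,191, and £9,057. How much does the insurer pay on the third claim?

Claim 1 (£301): entire amount goes to the deductible. Member owes £301 (running OOP £301). Plan pays £301 − £301 = £0.
Claim 2 (£3,191): £320 finishes the deductible; £2,871 goes to coinsurance; member's 30% is £861.30. Member pays £1,181.30; OOP now £1,482.30. Insurer: £3,191 − £1,181.30 = £2,009.70.
Claim 3 (£9,057): deductible already satisfied, so member's share is 30% × £9,057 = £2,717.10. OOP would hit £4,199.40 > £2,700, so the cap limits the member to £2,700 − £1,482.30 = £1,217.70. Insurer: £9,057 − £1,217.70 = £7,839.30.

£7,839.30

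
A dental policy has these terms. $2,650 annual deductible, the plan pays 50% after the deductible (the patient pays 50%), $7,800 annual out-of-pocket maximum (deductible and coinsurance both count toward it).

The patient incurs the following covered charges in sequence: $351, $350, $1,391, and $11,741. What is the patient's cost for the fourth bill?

$5,708

Claim 1 ($351): all of it applies to the deductible. Cost to patient: $351. OOP to date $351.
Claim 2 ($350): entire amount goes to the deductible. Patient pays $350; OOP now $701.
Claim 3 ($1,391): entire amount goes to the deductible. Cost to patient: $1,391. OOP to date $2,092.
Claim 4 ($11,741): $558 to deductible, leaving $11,183; 50% of $11,183 = $5,591.50. Together that's $558 + $5,591.50 = $6,149.50. That would push OOP to $8,241.50, over the $7,800 cap, so patient pays $7,800 − $2,092 = $5,708.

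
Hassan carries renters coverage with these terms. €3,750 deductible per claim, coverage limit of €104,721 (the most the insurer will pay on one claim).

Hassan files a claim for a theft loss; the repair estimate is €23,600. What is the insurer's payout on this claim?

€19,850

Less the €3,750 deductible: €23,600 − €3,750 = €19,850.
That's under the €104,721 cap, so the insurer reimburses the full €19,850.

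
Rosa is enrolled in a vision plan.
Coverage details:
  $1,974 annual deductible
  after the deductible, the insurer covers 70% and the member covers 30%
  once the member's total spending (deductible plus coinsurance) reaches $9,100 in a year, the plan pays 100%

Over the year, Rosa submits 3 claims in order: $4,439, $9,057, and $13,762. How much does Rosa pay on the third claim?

$3,669.40

#1 ($4,439): $1,974 finishes the deductible; $2,465 goes to coinsurance; member's 30% is $739.50. Member owes $2,713.50 (running OOP $2,713.50).
#2 ($9,057): deductible met; 30% of $9,057 = $2,717.10. Member owes $2,717.10 (running OOP $5,430.60).
#3 ($13,762): deductible met; 30% of $13,762 = $4,128.60. That would push OOP to $9,559.20, over the $9,100 cap, so member pays $9,100 − $5,430.60 = $3,669.40.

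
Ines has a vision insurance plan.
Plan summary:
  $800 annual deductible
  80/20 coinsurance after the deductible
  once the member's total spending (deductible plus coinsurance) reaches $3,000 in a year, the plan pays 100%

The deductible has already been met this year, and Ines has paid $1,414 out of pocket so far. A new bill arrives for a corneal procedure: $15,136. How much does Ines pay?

The deductible is already satisfied, so the full bill goes to coinsurance.
20% of $15,136 = $3,027.20 falls to the member.
That would bring total out-of-pocket to $4,441.20, past the $3,000 cap. The member is capped at $3,000 − $1,414 = $1,586 on this claim.

$1,586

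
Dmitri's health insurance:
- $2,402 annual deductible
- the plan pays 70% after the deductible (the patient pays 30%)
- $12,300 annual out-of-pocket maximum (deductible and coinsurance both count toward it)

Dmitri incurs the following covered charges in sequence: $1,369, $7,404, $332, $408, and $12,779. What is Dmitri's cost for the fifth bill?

$3,833.70

Claim 1 — $1,369: all of it applies to the deductible. Patient owes $1,369 (running OOP $1,369).
Claim 2 — $7,404: deductible takes $1,033, $6,371 remains; 30% of $6,371 = $1,911.30. Cost to patient: $2,944.30. OOP to date $4,313.30.
Claim 3 — $332: deductible met; 30% of $332 = $99.60. Patient owes $99.60 (running OOP $4,412.90).
Claim 4 — $408: 30% coinsurance on $408 = $122.40. Patient pays $122.40; OOP now $4,535.30.
Claim 5 — $12,779: deductible already satisfied, so patient's share is 30% × $12,779 = $3,833.70. Patient pays $3,833.70; OOP now $8,369.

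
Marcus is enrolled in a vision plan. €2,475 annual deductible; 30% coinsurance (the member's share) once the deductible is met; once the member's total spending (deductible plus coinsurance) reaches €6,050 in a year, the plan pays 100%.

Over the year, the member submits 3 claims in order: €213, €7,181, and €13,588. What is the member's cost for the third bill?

€2,099.30

Bill 1, €213: entire amount goes to the deductible. Cost to member: €213. OOP to date €213.
Bill 2, €7,181: €2,262 to deductible, leaving €4,919; member's 30% is €1,475.70. Member owes €3,737.70 (running OOP €3,950.70).
Bill 3, €13,588: deductible already satisfied, so member's share is 30% × €13,588 = €4,076.40. Adding that to €3,950.70 gives €8,027.10, past the €6,050 cap; member pays only €6,050 − €3,950.70 = €2,099.30.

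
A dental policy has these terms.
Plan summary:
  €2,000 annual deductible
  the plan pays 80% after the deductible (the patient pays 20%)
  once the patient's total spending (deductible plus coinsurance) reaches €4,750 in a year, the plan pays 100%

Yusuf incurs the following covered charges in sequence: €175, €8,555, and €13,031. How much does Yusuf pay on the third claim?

€1,404

#1 (€175): entire amount goes to the deductible. Patient pays €175; OOP now €175.
#2 (€8,555): €1,825 to deductible, leaving €6,730; coinsurance €6,730 × 20% = €1,346. Patient owes €3,171 (running OOP €3,346).
#3 (€13,031): 20% coinsurance on €13,031 = €2,606.20. Adding that to €3,346 gives €5,952.20, past the €4,750 cap; patient pays only €4,750 − €3,346 = €1,404.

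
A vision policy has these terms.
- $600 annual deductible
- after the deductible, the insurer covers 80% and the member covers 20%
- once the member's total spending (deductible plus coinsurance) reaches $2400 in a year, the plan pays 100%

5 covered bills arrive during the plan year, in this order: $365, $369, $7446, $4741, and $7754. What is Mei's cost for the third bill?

$1489.20

Claim 1 — $365: all of it applies to the deductible. Member owes $365 (running OOP $365).
Claim 2 — $369: deductible takes $235, $134 remains; 20% of $134 = $26.80. Member pays $261.80; OOP now $626.80.
Claim 3 — $7446: 20% coinsurance on $7446 = $1489.20. Member owes $1489.20 (running OOP $2116).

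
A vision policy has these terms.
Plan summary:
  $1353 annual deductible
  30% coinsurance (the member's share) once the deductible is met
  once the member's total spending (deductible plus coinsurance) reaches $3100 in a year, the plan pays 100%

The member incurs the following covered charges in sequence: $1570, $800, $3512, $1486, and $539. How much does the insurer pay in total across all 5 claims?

$4807

Claim 1 ($1570): $1353 to deductible, leaving $217; member's 30% is $65.10. Cost to member: $1418.10. OOP to date $1418.10. Plan pays $1570 − $1418.10 = $151.90.
Claim 2 ($800): deductible already satisfied, so member's share is 30% × $800 = $240. Cost to member: $240. OOP to date $1658.10. Plan pays $800 − $240 = $560.
Claim 3 ($3512): deductible met; 30% of $3512 = $1053.60. Member owes $1053.60 (running OOP $2711.70). Insurer: $3512 − $1053.60 = $2458.40.
Claim 4 ($1486): deductible met; 30% of $1486 = $445.80. OOP would hit $3157.50 > $3100, so the cap limits the member to $3100 − $2711.70 = $388.30. Insurer: $1486 − $388.30 = $1097.70.
Claim 5 ($539): deductible already satisfied, so member's share is 30% × $539 = $161.70. OOP would hit $3261.70 > $3100, so the cap limits the member to $3100 − $3100 = $0. Plan pays $539 − $0 = $539.
Insurer total = bills − member's total = $7907 − $3100 = $4807.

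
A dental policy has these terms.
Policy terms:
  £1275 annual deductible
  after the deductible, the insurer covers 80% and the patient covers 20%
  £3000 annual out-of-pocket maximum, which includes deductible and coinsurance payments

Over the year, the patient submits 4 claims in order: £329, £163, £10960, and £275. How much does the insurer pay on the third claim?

£8452

Bill 1, £329: fully absorbed by the deductible. Patient pays £329; OOP now £329. Plan pays £329 − £329 = £0.
Bill 2, £163: fully absorbed by the deductible. Patient pays £163; OOP now £492. Plan pays £163 − £163 = £0.
Bill 3, £10960: deductible takes £783, £10177 remains; 20% of £10177 = £2035.40. Together that's £783 + £2035.40 = £2818.40. OOP would hit £3310.40 > £3000, so the cap limits the patient to £3000 − £492 = £2508. Plan pays £10960 − £2508 = £8452.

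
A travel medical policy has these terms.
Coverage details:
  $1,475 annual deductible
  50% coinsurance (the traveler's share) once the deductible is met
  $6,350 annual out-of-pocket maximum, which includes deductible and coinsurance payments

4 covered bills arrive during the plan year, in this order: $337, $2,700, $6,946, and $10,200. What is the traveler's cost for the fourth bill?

Bill 1, $337: all of it applies to the deductible. Traveler pays $337; OOP now $337.
Bill 2, $2,700: $1,138 finishes the deductible; $1,562 goes to coinsurance; traveler's 50% is $781. Traveler pays $1,919; OOP now $2,256.
Bill 3, $6,946: deductible met; 50% of $6,946 = $3,473. Traveler pays $3,473; OOP now $5,729.
Bill 4, $10,200: deductible met; 50% of $10,200 = $5,100. Adding that to $5,729 gives $10,829, past the $6,350 cap; traveler pays only $6,350 − $5,729 = $621.

$621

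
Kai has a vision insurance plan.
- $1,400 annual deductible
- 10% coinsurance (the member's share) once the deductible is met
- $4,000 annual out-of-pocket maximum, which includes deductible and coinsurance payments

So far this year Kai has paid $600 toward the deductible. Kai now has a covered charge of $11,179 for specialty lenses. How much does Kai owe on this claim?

$1,837.90

Deductible still to meet: $1,400 − $600 = $800.
That leaves $11,179 − $800 = $10,379 for coinsurance.
10% of $10,379 = $1,037.90 falls to the member.
That puts the member's cost at $800 + $1,037.90 = $1,837.90 before any cap.
Year-to-date out-of-pocket becomes $600 + $1,837.90 = $2,437.90, still under the $4,000 maximum, so no cap applies.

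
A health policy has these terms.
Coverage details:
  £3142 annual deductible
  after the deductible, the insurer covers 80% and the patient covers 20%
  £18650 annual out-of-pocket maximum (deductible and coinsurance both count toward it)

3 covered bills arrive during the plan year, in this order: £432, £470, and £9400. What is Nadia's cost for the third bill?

£3672

#1 (£432): fully absorbed by the deductible. Patient owes £432 (running OOP £432).
#2 (£470): entire amount goes to the deductible. Patient owes £470 (running OOP £902).
#3 (£9400): deductible takes £2240, £7160 remains; coinsurance £7160 × 20% = £1432. Patient owes £3672 (running OOP £4574).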